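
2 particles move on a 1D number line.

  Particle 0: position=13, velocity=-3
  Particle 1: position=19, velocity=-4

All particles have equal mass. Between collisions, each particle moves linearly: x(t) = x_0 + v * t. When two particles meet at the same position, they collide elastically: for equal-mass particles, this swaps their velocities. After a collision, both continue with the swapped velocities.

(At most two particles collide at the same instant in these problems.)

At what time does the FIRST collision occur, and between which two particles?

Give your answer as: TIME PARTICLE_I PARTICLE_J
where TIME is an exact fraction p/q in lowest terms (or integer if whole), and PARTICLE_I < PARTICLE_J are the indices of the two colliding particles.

Pair (0,1): pos 13,19 vel -3,-4 -> gap=6, closing at 1/unit, collide at t=6
Earliest collision: t=6 between 0 and 1

Answer: 6 0 1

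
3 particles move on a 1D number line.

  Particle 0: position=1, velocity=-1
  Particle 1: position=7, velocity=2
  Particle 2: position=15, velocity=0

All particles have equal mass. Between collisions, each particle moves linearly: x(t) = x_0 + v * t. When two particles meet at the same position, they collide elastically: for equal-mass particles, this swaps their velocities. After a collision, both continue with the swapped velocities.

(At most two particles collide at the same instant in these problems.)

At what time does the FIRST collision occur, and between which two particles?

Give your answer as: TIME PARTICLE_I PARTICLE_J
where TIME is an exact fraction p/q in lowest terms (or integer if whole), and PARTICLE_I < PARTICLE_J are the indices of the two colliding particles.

Answer: 4 1 2

Derivation:
Pair (0,1): pos 1,7 vel -1,2 -> not approaching (rel speed -3 <= 0)
Pair (1,2): pos 7,15 vel 2,0 -> gap=8, closing at 2/unit, collide at t=4
Earliest collision: t=4 between 1 and 2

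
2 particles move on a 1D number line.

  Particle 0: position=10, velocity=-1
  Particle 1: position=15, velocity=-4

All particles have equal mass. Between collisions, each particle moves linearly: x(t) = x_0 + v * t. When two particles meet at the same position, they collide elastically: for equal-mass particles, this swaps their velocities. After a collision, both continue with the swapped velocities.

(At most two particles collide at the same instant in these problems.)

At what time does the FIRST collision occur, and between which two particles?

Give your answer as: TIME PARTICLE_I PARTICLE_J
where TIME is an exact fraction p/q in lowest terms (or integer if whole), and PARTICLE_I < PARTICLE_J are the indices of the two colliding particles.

Answer: 5/3 0 1

Derivation:
Pair (0,1): pos 10,15 vel -1,-4 -> gap=5, closing at 3/unit, collide at t=5/3
Earliest collision: t=5/3 between 0 and 1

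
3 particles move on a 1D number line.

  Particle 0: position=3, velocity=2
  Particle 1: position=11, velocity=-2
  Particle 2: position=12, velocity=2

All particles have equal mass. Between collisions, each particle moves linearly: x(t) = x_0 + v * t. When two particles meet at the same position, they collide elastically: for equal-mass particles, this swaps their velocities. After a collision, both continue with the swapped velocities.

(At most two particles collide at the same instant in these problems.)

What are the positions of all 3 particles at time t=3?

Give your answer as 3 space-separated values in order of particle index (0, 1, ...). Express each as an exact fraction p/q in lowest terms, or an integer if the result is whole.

Answer: 5 9 18

Derivation:
Collision at t=2: particles 0 and 1 swap velocities; positions: p0=7 p1=7 p2=16; velocities now: v0=-2 v1=2 v2=2
Advance to t=3 (no further collisions before then); velocities: v0=-2 v1=2 v2=2; positions = 5 9 18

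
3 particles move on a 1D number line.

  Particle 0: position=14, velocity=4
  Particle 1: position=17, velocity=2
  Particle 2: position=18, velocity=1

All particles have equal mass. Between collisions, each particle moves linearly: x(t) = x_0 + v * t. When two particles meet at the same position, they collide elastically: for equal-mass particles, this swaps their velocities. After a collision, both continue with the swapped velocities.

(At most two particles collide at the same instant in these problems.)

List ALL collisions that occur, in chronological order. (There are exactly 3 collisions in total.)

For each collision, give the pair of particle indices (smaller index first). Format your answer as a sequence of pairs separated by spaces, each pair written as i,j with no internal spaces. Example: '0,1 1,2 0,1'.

Collision at t=1: particles 1 and 2 swap velocities; positions: p0=18 p1=19 p2=19; velocities now: v0=4 v1=1 v2=2
Collision at t=4/3: particles 0 and 1 swap velocities; positions: p0=58/3 p1=58/3 p2=59/3; velocities now: v0=1 v1=4 v2=2
Collision at t=3/2: particles 1 and 2 swap velocities; positions: p0=39/2 p1=20 p2=20; velocities now: v0=1 v1=2 v2=4

Answer: 1,2 0,1 1,2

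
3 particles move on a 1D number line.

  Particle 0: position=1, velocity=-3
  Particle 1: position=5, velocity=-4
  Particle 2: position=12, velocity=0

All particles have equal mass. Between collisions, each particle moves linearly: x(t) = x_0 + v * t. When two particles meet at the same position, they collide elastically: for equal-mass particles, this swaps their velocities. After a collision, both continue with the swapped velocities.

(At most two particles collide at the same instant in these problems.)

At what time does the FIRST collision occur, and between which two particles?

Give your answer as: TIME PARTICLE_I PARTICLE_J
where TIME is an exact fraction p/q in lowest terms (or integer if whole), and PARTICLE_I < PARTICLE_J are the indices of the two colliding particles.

Answer: 4 0 1

Derivation:
Pair (0,1): pos 1,5 vel -3,-4 -> gap=4, closing at 1/unit, collide at t=4
Pair (1,2): pos 5,12 vel -4,0 -> not approaching (rel speed -4 <= 0)
Earliest collision: t=4 between 0 and 1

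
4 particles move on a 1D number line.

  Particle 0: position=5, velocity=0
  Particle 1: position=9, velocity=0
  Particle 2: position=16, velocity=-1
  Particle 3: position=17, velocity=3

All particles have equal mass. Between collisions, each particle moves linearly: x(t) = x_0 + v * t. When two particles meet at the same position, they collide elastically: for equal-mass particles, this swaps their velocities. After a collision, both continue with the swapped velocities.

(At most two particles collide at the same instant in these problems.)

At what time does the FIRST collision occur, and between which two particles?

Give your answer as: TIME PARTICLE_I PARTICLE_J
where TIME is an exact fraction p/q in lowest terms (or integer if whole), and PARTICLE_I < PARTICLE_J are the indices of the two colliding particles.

Pair (0,1): pos 5,9 vel 0,0 -> not approaching (rel speed 0 <= 0)
Pair (1,2): pos 9,16 vel 0,-1 -> gap=7, closing at 1/unit, collide at t=7
Pair (2,3): pos 16,17 vel -1,3 -> not approaching (rel speed -4 <= 0)
Earliest collision: t=7 between 1 and 2

Answer: 7 1 2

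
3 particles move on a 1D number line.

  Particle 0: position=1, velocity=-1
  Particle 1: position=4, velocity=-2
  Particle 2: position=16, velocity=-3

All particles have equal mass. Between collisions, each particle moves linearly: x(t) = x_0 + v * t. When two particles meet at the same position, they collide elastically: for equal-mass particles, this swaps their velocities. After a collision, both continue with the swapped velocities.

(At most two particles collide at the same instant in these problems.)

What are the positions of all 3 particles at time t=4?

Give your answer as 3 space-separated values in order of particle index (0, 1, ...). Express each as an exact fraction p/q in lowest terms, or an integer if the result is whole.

Collision at t=3: particles 0 and 1 swap velocities; positions: p0=-2 p1=-2 p2=7; velocities now: v0=-2 v1=-1 v2=-3
Advance to t=4 (no further collisions before then); velocities: v0=-2 v1=-1 v2=-3; positions = -4 -3 4

Answer: -4 -3 4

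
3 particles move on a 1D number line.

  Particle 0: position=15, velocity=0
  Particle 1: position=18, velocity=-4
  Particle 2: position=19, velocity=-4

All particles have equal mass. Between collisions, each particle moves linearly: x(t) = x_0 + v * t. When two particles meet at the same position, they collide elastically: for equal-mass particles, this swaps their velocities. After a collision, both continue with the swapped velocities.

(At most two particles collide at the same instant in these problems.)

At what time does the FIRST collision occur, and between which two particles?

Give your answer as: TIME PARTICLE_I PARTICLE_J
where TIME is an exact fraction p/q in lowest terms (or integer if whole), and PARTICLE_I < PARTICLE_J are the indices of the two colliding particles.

Pair (0,1): pos 15,18 vel 0,-4 -> gap=3, closing at 4/unit, collide at t=3/4
Pair (1,2): pos 18,19 vel -4,-4 -> not approaching (rel speed 0 <= 0)
Earliest collision: t=3/4 between 0 and 1

Answer: 3/4 0 1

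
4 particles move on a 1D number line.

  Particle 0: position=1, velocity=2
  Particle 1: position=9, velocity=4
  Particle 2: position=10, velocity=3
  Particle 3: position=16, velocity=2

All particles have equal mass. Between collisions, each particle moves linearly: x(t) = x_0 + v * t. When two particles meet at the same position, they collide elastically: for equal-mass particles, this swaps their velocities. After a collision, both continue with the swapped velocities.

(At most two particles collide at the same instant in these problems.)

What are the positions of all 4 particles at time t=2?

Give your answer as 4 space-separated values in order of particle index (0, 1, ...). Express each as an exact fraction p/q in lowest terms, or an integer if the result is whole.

Answer: 5 16 17 20

Derivation:
Collision at t=1: particles 1 and 2 swap velocities; positions: p0=3 p1=13 p2=13 p3=18; velocities now: v0=2 v1=3 v2=4 v3=2
Advance to t=2 (no further collisions before then); velocities: v0=2 v1=3 v2=4 v3=2; positions = 5 16 17 20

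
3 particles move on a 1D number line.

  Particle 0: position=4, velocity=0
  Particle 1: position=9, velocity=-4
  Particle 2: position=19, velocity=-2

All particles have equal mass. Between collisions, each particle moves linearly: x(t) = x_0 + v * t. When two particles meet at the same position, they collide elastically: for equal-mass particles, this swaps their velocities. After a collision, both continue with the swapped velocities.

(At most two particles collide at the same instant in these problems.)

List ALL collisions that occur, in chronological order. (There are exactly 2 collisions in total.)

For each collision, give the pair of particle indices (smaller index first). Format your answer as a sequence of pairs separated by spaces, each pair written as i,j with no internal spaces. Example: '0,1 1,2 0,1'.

Collision at t=5/4: particles 0 and 1 swap velocities; positions: p0=4 p1=4 p2=33/2; velocities now: v0=-4 v1=0 v2=-2
Collision at t=15/2: particles 1 and 2 swap velocities; positions: p0=-21 p1=4 p2=4; velocities now: v0=-4 v1=-2 v2=0

Answer: 0,1 1,2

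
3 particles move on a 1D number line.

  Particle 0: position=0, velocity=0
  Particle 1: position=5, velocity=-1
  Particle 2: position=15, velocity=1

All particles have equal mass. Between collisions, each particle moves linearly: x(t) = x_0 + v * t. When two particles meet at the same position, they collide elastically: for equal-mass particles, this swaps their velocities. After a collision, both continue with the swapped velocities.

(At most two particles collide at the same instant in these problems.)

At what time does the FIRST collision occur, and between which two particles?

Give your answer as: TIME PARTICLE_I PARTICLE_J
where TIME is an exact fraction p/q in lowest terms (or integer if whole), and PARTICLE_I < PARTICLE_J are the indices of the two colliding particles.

Pair (0,1): pos 0,5 vel 0,-1 -> gap=5, closing at 1/unit, collide at t=5
Pair (1,2): pos 5,15 vel -1,1 -> not approaching (rel speed -2 <= 0)
Earliest collision: t=5 between 0 and 1

Answer: 5 0 1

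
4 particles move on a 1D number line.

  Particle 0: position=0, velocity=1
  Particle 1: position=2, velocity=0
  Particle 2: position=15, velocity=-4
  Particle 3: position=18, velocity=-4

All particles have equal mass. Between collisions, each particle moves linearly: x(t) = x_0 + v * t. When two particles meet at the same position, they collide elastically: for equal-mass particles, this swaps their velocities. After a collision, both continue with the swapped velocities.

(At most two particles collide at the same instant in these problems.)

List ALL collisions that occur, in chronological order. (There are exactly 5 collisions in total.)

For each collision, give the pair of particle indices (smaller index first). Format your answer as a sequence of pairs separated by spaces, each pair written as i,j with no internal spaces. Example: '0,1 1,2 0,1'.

Collision at t=2: particles 0 and 1 swap velocities; positions: p0=2 p1=2 p2=7 p3=10; velocities now: v0=0 v1=1 v2=-4 v3=-4
Collision at t=3: particles 1 and 2 swap velocities; positions: p0=2 p1=3 p2=3 p3=6; velocities now: v0=0 v1=-4 v2=1 v3=-4
Collision at t=13/4: particles 0 and 1 swap velocities; positions: p0=2 p1=2 p2=13/4 p3=5; velocities now: v0=-4 v1=0 v2=1 v3=-4
Collision at t=18/5: particles 2 and 3 swap velocities; positions: p0=3/5 p1=2 p2=18/5 p3=18/5; velocities now: v0=-4 v1=0 v2=-4 v3=1
Collision at t=4: particles 1 and 2 swap velocities; positions: p0=-1 p1=2 p2=2 p3=4; velocities now: v0=-4 v1=-4 v2=0 v3=1

Answer: 0,1 1,2 0,1 2,3 1,2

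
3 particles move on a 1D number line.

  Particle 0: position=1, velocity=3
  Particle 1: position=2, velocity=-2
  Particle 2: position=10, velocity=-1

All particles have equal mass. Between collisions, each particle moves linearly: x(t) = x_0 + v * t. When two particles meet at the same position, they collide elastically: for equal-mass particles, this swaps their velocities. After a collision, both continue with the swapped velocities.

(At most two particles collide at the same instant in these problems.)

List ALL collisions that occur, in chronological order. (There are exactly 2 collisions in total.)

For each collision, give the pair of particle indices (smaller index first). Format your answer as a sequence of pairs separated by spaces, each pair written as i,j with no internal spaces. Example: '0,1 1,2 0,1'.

Collision at t=1/5: particles 0 and 1 swap velocities; positions: p0=8/5 p1=8/5 p2=49/5; velocities now: v0=-2 v1=3 v2=-1
Collision at t=9/4: particles 1 and 2 swap velocities; positions: p0=-5/2 p1=31/4 p2=31/4; velocities now: v0=-2 v1=-1 v2=3

Answer: 0,1 1,2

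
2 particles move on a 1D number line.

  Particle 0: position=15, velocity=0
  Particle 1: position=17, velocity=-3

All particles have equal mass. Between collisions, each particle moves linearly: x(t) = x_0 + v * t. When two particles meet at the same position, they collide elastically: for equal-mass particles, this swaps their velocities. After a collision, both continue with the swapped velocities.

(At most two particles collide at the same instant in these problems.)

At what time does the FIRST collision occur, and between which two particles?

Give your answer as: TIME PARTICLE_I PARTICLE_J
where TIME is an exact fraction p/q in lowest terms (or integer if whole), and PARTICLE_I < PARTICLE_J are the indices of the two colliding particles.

Answer: 2/3 0 1

Derivation:
Pair (0,1): pos 15,17 vel 0,-3 -> gap=2, closing at 3/unit, collide at t=2/3
Earliest collision: t=2/3 between 0 and 1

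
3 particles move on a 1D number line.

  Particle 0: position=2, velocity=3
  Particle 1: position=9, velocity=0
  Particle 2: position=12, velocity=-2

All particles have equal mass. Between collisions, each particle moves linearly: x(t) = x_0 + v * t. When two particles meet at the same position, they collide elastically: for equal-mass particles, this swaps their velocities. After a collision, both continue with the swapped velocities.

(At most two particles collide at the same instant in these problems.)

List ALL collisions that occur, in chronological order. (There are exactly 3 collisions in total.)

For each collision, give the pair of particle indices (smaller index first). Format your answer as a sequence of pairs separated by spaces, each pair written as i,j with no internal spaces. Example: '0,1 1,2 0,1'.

Collision at t=3/2: particles 1 and 2 swap velocities; positions: p0=13/2 p1=9 p2=9; velocities now: v0=3 v1=-2 v2=0
Collision at t=2: particles 0 and 1 swap velocities; positions: p0=8 p1=8 p2=9; velocities now: v0=-2 v1=3 v2=0
Collision at t=7/3: particles 1 and 2 swap velocities; positions: p0=22/3 p1=9 p2=9; velocities now: v0=-2 v1=0 v2=3

Answer: 1,2 0,1 1,2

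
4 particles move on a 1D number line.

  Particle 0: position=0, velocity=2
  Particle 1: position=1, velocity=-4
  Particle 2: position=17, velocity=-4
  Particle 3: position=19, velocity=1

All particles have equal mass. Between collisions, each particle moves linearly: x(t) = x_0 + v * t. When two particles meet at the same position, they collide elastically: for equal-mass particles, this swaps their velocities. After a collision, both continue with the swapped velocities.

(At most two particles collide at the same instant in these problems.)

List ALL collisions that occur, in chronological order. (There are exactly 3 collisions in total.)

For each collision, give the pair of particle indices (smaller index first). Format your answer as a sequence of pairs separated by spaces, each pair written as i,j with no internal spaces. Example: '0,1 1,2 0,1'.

Answer: 0,1 1,2 2,3

Derivation:
Collision at t=1/6: particles 0 and 1 swap velocities; positions: p0=1/3 p1=1/3 p2=49/3 p3=115/6; velocities now: v0=-4 v1=2 v2=-4 v3=1
Collision at t=17/6: particles 1 and 2 swap velocities; positions: p0=-31/3 p1=17/3 p2=17/3 p3=131/6; velocities now: v0=-4 v1=-4 v2=2 v3=1
Collision at t=19: particles 2 and 3 swap velocities; positions: p0=-75 p1=-59 p2=38 p3=38; velocities now: v0=-4 v1=-4 v2=1 v3=2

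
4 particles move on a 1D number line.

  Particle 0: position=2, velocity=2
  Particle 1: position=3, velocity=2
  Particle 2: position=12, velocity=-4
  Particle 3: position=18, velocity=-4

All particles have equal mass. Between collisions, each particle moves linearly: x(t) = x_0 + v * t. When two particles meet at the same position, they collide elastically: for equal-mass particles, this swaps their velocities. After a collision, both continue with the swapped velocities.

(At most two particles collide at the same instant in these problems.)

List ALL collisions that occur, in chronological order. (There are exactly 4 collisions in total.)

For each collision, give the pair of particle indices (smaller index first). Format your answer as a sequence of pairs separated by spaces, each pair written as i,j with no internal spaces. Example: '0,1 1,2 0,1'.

Answer: 1,2 0,1 2,3 1,2

Derivation:
Collision at t=3/2: particles 1 and 2 swap velocities; positions: p0=5 p1=6 p2=6 p3=12; velocities now: v0=2 v1=-4 v2=2 v3=-4
Collision at t=5/3: particles 0 and 1 swap velocities; positions: p0=16/3 p1=16/3 p2=19/3 p3=34/3; velocities now: v0=-4 v1=2 v2=2 v3=-4
Collision at t=5/2: particles 2 and 3 swap velocities; positions: p0=2 p1=7 p2=8 p3=8; velocities now: v0=-4 v1=2 v2=-4 v3=2
Collision at t=8/3: particles 1 and 2 swap velocities; positions: p0=4/3 p1=22/3 p2=22/3 p3=25/3; velocities now: v0=-4 v1=-4 v2=2 v3=2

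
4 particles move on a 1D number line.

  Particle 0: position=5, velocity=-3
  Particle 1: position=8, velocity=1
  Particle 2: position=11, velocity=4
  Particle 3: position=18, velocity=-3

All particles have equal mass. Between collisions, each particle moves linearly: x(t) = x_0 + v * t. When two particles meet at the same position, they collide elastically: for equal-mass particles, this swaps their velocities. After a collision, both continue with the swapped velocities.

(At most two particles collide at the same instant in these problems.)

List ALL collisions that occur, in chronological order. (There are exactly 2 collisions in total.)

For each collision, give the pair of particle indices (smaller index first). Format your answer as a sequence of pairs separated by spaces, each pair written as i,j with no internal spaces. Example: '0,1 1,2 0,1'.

Answer: 2,3 1,2

Derivation:
Collision at t=1: particles 2 and 3 swap velocities; positions: p0=2 p1=9 p2=15 p3=15; velocities now: v0=-3 v1=1 v2=-3 v3=4
Collision at t=5/2: particles 1 and 2 swap velocities; positions: p0=-5/2 p1=21/2 p2=21/2 p3=21; velocities now: v0=-3 v1=-3 v2=1 v3=4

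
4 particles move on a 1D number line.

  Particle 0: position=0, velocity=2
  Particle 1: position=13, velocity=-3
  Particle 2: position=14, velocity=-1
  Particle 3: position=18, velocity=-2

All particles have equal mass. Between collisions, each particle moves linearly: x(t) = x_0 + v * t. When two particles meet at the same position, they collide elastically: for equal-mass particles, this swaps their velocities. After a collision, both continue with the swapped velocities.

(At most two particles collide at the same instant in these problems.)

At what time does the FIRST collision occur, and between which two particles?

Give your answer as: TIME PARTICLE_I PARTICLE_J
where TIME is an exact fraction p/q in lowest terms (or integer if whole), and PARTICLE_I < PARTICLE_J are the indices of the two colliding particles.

Answer: 13/5 0 1

Derivation:
Pair (0,1): pos 0,13 vel 2,-3 -> gap=13, closing at 5/unit, collide at t=13/5
Pair (1,2): pos 13,14 vel -3,-1 -> not approaching (rel speed -2 <= 0)
Pair (2,3): pos 14,18 vel -1,-2 -> gap=4, closing at 1/unit, collide at t=4
Earliest collision: t=13/5 between 0 and 1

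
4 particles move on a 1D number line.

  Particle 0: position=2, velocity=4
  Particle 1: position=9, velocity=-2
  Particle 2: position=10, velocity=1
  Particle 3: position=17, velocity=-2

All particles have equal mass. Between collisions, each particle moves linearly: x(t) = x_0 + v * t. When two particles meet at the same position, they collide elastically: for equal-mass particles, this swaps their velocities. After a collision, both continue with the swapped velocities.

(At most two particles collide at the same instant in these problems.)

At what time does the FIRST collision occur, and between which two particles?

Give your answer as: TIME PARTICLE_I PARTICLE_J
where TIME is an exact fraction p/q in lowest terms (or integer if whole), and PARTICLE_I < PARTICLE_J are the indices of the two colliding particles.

Pair (0,1): pos 2,9 vel 4,-2 -> gap=7, closing at 6/unit, collide at t=7/6
Pair (1,2): pos 9,10 vel -2,1 -> not approaching (rel speed -3 <= 0)
Pair (2,3): pos 10,17 vel 1,-2 -> gap=7, closing at 3/unit, collide at t=7/3
Earliest collision: t=7/6 between 0 and 1

Answer: 7/6 0 1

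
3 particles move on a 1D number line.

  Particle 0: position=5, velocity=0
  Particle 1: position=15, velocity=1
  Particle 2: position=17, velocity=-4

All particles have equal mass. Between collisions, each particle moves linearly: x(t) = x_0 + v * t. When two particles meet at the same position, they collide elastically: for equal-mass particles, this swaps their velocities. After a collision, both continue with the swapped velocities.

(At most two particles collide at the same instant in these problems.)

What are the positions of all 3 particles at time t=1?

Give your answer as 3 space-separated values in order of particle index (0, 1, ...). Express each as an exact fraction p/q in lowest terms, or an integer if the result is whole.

Answer: 5 13 16

Derivation:
Collision at t=2/5: particles 1 and 2 swap velocities; positions: p0=5 p1=77/5 p2=77/5; velocities now: v0=0 v1=-4 v2=1
Advance to t=1 (no further collisions before then); velocities: v0=0 v1=-4 v2=1; positions = 5 13 16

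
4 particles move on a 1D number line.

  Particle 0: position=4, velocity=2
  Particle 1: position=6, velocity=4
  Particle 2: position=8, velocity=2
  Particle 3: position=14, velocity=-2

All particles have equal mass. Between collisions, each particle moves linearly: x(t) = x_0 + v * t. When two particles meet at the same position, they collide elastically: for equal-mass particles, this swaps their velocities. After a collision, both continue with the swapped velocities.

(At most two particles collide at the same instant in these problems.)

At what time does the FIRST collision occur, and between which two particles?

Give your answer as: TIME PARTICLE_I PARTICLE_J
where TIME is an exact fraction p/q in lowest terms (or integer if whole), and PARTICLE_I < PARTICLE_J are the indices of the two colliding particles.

Answer: 1 1 2

Derivation:
Pair (0,1): pos 4,6 vel 2,4 -> not approaching (rel speed -2 <= 0)
Pair (1,2): pos 6,8 vel 4,2 -> gap=2, closing at 2/unit, collide at t=1
Pair (2,3): pos 8,14 vel 2,-2 -> gap=6, closing at 4/unit, collide at t=3/2
Earliest collision: t=1 between 1 and 2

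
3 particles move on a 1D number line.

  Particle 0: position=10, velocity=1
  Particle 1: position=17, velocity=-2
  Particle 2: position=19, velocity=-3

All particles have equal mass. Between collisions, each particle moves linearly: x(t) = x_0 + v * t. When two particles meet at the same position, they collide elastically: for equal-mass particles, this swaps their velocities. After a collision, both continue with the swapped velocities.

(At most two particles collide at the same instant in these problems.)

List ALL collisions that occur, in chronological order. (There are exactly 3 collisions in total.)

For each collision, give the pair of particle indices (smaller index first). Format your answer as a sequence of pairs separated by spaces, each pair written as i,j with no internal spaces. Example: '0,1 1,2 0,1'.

Answer: 1,2 0,1 1,2

Derivation:
Collision at t=2: particles 1 and 2 swap velocities; positions: p0=12 p1=13 p2=13; velocities now: v0=1 v1=-3 v2=-2
Collision at t=9/4: particles 0 and 1 swap velocities; positions: p0=49/4 p1=49/4 p2=25/2; velocities now: v0=-3 v1=1 v2=-2
Collision at t=7/3: particles 1 and 2 swap velocities; positions: p0=12 p1=37/3 p2=37/3; velocities now: v0=-3 v1=-2 v2=1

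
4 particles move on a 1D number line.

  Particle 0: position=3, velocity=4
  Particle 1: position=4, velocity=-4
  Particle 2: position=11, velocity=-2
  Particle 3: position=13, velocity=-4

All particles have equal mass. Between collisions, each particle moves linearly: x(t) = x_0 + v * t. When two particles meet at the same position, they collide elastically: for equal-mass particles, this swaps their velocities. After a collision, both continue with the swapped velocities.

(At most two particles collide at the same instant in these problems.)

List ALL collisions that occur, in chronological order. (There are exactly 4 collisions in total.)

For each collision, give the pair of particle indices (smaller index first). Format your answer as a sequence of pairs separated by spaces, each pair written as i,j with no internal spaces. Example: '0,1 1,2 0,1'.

Collision at t=1/8: particles 0 and 1 swap velocities; positions: p0=7/2 p1=7/2 p2=43/4 p3=25/2; velocities now: v0=-4 v1=4 v2=-2 v3=-4
Collision at t=1: particles 2 and 3 swap velocities; positions: p0=0 p1=7 p2=9 p3=9; velocities now: v0=-4 v1=4 v2=-4 v3=-2
Collision at t=5/4: particles 1 and 2 swap velocities; positions: p0=-1 p1=8 p2=8 p3=17/2; velocities now: v0=-4 v1=-4 v2=4 v3=-2
Collision at t=4/3: particles 2 and 3 swap velocities; positions: p0=-4/3 p1=23/3 p2=25/3 p3=25/3; velocities now: v0=-4 v1=-4 v2=-2 v3=4

Answer: 0,1 2,3 1,2 2,3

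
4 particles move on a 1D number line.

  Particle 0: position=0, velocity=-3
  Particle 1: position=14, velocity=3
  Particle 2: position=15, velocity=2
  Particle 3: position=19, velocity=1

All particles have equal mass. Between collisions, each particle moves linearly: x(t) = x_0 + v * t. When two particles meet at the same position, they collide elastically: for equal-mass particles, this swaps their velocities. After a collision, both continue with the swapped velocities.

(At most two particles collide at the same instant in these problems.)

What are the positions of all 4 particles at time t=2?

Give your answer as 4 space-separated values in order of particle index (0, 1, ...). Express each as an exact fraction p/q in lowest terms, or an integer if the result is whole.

Collision at t=1: particles 1 and 2 swap velocities; positions: p0=-3 p1=17 p2=17 p3=20; velocities now: v0=-3 v1=2 v2=3 v3=1
Advance to t=2 (no further collisions before then); velocities: v0=-3 v1=2 v2=3 v3=1; positions = -6 19 20 21

Answer: -6 19 20 21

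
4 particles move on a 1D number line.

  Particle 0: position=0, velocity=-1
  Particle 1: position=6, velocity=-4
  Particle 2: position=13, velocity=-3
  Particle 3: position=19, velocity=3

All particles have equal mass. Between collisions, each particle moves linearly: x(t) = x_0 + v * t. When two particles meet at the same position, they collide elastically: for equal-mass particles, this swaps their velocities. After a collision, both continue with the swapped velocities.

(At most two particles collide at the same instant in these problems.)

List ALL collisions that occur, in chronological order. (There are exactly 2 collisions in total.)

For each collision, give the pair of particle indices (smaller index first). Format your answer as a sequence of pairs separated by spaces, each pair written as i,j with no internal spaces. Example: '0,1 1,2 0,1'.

Answer: 0,1 1,2

Derivation:
Collision at t=2: particles 0 and 1 swap velocities; positions: p0=-2 p1=-2 p2=7 p3=25; velocities now: v0=-4 v1=-1 v2=-3 v3=3
Collision at t=13/2: particles 1 and 2 swap velocities; positions: p0=-20 p1=-13/2 p2=-13/2 p3=77/2; velocities now: v0=-4 v1=-3 v2=-1 v3=3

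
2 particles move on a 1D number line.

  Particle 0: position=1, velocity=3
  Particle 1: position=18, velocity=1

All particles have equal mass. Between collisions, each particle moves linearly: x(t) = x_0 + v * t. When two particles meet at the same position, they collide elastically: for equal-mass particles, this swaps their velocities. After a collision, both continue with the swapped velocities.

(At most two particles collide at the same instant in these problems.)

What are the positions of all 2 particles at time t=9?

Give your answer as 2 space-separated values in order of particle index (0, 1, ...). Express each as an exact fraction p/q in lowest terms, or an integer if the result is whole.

Answer: 27 28

Derivation:
Collision at t=17/2: particles 0 and 1 swap velocities; positions: p0=53/2 p1=53/2; velocities now: v0=1 v1=3
Advance to t=9 (no further collisions before then); velocities: v0=1 v1=3; positions = 27 28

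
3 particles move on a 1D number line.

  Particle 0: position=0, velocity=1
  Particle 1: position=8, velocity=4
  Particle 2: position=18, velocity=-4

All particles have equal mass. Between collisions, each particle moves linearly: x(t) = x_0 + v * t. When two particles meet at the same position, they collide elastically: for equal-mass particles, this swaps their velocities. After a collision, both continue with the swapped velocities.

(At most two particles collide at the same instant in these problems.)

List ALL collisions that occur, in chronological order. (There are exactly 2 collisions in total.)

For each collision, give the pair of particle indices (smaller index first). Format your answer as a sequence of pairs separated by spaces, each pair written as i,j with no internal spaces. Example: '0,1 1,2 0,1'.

Answer: 1,2 0,1

Derivation:
Collision at t=5/4: particles 1 and 2 swap velocities; positions: p0=5/4 p1=13 p2=13; velocities now: v0=1 v1=-4 v2=4
Collision at t=18/5: particles 0 and 1 swap velocities; positions: p0=18/5 p1=18/5 p2=112/5; velocities now: v0=-4 v1=1 v2=4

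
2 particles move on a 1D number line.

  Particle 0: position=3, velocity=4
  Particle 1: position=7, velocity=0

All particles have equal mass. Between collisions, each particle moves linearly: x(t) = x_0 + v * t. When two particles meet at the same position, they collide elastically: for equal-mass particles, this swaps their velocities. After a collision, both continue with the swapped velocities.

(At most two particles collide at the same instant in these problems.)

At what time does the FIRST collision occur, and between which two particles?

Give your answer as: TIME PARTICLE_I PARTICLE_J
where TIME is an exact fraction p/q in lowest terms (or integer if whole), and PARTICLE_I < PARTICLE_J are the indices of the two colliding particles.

Pair (0,1): pos 3,7 vel 4,0 -> gap=4, closing at 4/unit, collide at t=1
Earliest collision: t=1 between 0 and 1

Answer: 1 0 1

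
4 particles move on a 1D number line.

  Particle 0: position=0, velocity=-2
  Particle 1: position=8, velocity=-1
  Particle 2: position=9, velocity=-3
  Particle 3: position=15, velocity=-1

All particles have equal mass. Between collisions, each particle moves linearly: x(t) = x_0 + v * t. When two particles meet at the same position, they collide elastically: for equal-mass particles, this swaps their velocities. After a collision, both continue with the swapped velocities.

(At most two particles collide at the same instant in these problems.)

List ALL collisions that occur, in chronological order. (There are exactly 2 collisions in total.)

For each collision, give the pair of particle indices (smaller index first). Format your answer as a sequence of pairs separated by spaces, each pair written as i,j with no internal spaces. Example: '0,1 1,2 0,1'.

Collision at t=1/2: particles 1 and 2 swap velocities; positions: p0=-1 p1=15/2 p2=15/2 p3=29/2; velocities now: v0=-2 v1=-3 v2=-1 v3=-1
Collision at t=9: particles 0 and 1 swap velocities; positions: p0=-18 p1=-18 p2=-1 p3=6; velocities now: v0=-3 v1=-2 v2=-1 v3=-1

Answer: 1,2 0,1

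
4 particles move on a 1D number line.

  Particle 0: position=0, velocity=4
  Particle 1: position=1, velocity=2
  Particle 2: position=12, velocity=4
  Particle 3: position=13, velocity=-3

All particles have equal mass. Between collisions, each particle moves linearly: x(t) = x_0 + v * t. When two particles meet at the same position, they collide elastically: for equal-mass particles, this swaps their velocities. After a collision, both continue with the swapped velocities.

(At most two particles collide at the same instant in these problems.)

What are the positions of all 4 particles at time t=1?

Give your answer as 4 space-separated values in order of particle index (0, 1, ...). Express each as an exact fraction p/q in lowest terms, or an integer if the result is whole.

Answer: 3 4 10 16

Derivation:
Collision at t=1/7: particles 2 and 3 swap velocities; positions: p0=4/7 p1=9/7 p2=88/7 p3=88/7; velocities now: v0=4 v1=2 v2=-3 v3=4
Collision at t=1/2: particles 0 and 1 swap velocities; positions: p0=2 p1=2 p2=23/2 p3=14; velocities now: v0=2 v1=4 v2=-3 v3=4
Advance to t=1 (no further collisions before then); velocities: v0=2 v1=4 v2=-3 v3=4; positions = 3 4 10 16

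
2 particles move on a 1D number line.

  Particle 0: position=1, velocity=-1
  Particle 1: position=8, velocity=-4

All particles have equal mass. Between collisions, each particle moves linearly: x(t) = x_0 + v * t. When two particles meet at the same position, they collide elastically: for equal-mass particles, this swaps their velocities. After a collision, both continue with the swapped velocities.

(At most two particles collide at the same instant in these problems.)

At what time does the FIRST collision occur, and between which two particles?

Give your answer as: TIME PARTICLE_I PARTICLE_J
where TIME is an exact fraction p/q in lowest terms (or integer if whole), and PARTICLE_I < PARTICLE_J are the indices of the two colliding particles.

Pair (0,1): pos 1,8 vel -1,-4 -> gap=7, closing at 3/unit, collide at t=7/3
Earliest collision: t=7/3 between 0 and 1

Answer: 7/3 0 1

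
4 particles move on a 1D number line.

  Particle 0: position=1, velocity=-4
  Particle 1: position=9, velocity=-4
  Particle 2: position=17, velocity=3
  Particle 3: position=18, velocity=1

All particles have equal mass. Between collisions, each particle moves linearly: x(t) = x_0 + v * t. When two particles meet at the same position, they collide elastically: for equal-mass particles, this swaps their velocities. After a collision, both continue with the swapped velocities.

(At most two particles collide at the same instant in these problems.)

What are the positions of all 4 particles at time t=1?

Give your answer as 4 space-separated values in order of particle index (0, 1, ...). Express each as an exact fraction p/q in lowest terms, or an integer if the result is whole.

Answer: -3 5 19 20

Derivation:
Collision at t=1/2: particles 2 and 3 swap velocities; positions: p0=-1 p1=7 p2=37/2 p3=37/2; velocities now: v0=-4 v1=-4 v2=1 v3=3
Advance to t=1 (no further collisions before then); velocities: v0=-4 v1=-4 v2=1 v3=3; positions = -3 5 19 20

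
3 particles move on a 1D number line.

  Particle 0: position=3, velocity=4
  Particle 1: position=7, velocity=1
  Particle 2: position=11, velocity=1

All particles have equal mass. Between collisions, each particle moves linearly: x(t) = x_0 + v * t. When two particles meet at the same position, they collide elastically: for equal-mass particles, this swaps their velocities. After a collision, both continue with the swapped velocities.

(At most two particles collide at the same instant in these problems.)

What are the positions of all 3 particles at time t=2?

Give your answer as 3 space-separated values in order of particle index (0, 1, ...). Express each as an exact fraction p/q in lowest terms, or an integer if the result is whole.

Collision at t=4/3: particles 0 and 1 swap velocities; positions: p0=25/3 p1=25/3 p2=37/3; velocities now: v0=1 v1=4 v2=1
Advance to t=2 (no further collisions before then); velocities: v0=1 v1=4 v2=1; positions = 9 11 13

Answer: 9 11 13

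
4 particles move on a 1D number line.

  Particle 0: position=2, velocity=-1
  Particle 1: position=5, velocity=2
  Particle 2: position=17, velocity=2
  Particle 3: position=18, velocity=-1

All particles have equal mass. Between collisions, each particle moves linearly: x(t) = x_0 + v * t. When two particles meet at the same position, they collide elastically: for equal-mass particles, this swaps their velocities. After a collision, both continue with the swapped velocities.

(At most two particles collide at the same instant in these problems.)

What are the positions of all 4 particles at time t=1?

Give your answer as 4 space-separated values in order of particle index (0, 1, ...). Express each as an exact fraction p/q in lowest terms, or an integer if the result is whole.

Answer: 1 7 17 19

Derivation:
Collision at t=1/3: particles 2 and 3 swap velocities; positions: p0=5/3 p1=17/3 p2=53/3 p3=53/3; velocities now: v0=-1 v1=2 v2=-1 v3=2
Advance to t=1 (no further collisions before then); velocities: v0=-1 v1=2 v2=-1 v3=2; positions = 1 7 17 19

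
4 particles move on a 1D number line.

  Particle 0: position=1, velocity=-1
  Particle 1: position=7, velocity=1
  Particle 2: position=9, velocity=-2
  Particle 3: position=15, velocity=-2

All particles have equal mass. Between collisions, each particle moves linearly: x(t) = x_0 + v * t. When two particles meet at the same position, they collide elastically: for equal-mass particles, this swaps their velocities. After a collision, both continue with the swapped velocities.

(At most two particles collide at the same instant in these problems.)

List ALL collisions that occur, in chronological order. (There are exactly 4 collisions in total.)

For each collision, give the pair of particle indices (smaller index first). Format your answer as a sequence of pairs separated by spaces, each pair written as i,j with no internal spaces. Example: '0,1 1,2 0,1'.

Answer: 1,2 2,3 0,1 1,2

Derivation:
Collision at t=2/3: particles 1 and 2 swap velocities; positions: p0=1/3 p1=23/3 p2=23/3 p3=41/3; velocities now: v0=-1 v1=-2 v2=1 v3=-2
Collision at t=8/3: particles 2 and 3 swap velocities; positions: p0=-5/3 p1=11/3 p2=29/3 p3=29/3; velocities now: v0=-1 v1=-2 v2=-2 v3=1
Collision at t=8: particles 0 and 1 swap velocities; positions: p0=-7 p1=-7 p2=-1 p3=15; velocities now: v0=-2 v1=-1 v2=-2 v3=1
Collision at t=14: particles 1 and 2 swap velocities; positions: p0=-19 p1=-13 p2=-13 p3=21; velocities now: v0=-2 v1=-2 v2=-1 v3=1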